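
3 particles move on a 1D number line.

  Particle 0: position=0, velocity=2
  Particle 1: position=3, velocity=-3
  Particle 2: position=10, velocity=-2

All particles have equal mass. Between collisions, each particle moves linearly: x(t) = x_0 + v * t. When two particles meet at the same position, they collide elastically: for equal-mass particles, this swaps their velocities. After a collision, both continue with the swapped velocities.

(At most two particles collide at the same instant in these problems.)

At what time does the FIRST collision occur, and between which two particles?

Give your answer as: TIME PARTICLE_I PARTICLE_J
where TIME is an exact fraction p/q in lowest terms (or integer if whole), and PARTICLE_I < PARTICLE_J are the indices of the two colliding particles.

Answer: 3/5 0 1

Derivation:
Pair (0,1): pos 0,3 vel 2,-3 -> gap=3, closing at 5/unit, collide at t=3/5
Pair (1,2): pos 3,10 vel -3,-2 -> not approaching (rel speed -1 <= 0)
Earliest collision: t=3/5 between 0 and 1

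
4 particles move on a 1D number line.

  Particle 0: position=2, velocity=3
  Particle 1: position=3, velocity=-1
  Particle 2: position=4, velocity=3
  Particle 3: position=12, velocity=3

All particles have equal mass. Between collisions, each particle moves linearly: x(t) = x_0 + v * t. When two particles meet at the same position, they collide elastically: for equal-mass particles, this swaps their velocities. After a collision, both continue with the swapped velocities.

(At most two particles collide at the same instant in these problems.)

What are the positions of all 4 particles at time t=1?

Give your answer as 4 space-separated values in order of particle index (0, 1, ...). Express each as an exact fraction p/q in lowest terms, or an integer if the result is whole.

Answer: 2 5 7 15

Derivation:
Collision at t=1/4: particles 0 and 1 swap velocities; positions: p0=11/4 p1=11/4 p2=19/4 p3=51/4; velocities now: v0=-1 v1=3 v2=3 v3=3
Advance to t=1 (no further collisions before then); velocities: v0=-1 v1=3 v2=3 v3=3; positions = 2 5 7 15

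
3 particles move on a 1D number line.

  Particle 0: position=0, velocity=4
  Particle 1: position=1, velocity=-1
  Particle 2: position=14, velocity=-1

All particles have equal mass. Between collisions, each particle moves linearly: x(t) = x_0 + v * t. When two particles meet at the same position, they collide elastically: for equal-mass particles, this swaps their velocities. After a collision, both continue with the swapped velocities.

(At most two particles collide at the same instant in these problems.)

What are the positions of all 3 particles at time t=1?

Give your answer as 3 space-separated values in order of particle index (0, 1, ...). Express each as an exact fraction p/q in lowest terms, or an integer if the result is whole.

Collision at t=1/5: particles 0 and 1 swap velocities; positions: p0=4/5 p1=4/5 p2=69/5; velocities now: v0=-1 v1=4 v2=-1
Advance to t=1 (no further collisions before then); velocities: v0=-1 v1=4 v2=-1; positions = 0 4 13

Answer: 0 4 13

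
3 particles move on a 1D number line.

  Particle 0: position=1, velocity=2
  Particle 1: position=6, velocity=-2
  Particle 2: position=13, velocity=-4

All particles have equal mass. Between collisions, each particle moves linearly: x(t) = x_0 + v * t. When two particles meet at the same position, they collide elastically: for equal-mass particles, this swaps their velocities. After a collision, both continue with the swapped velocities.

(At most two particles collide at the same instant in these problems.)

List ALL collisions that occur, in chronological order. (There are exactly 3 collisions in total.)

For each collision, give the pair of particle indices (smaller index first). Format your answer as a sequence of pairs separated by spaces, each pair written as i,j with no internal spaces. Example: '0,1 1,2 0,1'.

Collision at t=5/4: particles 0 and 1 swap velocities; positions: p0=7/2 p1=7/2 p2=8; velocities now: v0=-2 v1=2 v2=-4
Collision at t=2: particles 1 and 2 swap velocities; positions: p0=2 p1=5 p2=5; velocities now: v0=-2 v1=-4 v2=2
Collision at t=7/2: particles 0 and 1 swap velocities; positions: p0=-1 p1=-1 p2=8; velocities now: v0=-4 v1=-2 v2=2

Answer: 0,1 1,2 0,1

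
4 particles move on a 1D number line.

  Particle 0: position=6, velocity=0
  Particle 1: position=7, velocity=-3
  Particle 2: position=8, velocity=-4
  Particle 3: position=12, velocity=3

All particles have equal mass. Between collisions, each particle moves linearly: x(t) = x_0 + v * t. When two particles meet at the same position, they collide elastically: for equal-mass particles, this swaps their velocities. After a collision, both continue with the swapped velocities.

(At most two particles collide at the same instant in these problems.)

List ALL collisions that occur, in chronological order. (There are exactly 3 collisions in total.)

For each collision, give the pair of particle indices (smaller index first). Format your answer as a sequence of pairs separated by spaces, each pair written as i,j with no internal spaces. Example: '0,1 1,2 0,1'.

Answer: 0,1 1,2 0,1

Derivation:
Collision at t=1/3: particles 0 and 1 swap velocities; positions: p0=6 p1=6 p2=20/3 p3=13; velocities now: v0=-3 v1=0 v2=-4 v3=3
Collision at t=1/2: particles 1 and 2 swap velocities; positions: p0=11/2 p1=6 p2=6 p3=27/2; velocities now: v0=-3 v1=-4 v2=0 v3=3
Collision at t=1: particles 0 and 1 swap velocities; positions: p0=4 p1=4 p2=6 p3=15; velocities now: v0=-4 v1=-3 v2=0 v3=3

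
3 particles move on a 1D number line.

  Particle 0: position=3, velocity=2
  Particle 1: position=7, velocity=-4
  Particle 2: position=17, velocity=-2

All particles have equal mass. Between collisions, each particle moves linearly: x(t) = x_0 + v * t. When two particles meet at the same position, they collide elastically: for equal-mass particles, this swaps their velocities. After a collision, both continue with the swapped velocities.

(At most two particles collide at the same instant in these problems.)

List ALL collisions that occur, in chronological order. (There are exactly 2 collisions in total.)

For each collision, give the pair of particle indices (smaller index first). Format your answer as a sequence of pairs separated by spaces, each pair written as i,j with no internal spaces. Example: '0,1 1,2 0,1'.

Answer: 0,1 1,2

Derivation:
Collision at t=2/3: particles 0 and 1 swap velocities; positions: p0=13/3 p1=13/3 p2=47/3; velocities now: v0=-4 v1=2 v2=-2
Collision at t=7/2: particles 1 and 2 swap velocities; positions: p0=-7 p1=10 p2=10; velocities now: v0=-4 v1=-2 v2=2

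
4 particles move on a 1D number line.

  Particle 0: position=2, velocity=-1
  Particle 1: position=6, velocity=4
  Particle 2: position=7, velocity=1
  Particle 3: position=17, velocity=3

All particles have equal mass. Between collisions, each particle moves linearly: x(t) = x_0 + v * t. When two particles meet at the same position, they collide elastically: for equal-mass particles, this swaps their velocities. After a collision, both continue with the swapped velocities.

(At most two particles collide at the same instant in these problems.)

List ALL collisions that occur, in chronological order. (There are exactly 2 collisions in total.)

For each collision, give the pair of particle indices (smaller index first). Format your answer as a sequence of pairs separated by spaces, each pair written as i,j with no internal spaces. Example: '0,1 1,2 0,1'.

Collision at t=1/3: particles 1 and 2 swap velocities; positions: p0=5/3 p1=22/3 p2=22/3 p3=18; velocities now: v0=-1 v1=1 v2=4 v3=3
Collision at t=11: particles 2 and 3 swap velocities; positions: p0=-9 p1=18 p2=50 p3=50; velocities now: v0=-1 v1=1 v2=3 v3=4

Answer: 1,2 2,3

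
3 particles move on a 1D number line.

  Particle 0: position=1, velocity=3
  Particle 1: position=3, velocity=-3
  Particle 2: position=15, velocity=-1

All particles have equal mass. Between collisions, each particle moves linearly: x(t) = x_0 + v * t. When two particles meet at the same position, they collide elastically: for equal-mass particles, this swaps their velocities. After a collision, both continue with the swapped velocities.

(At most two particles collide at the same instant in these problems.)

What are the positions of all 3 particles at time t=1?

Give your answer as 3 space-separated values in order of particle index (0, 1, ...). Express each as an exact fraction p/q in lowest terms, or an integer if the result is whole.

Collision at t=1/3: particles 0 and 1 swap velocities; positions: p0=2 p1=2 p2=44/3; velocities now: v0=-3 v1=3 v2=-1
Advance to t=1 (no further collisions before then); velocities: v0=-3 v1=3 v2=-1; positions = 0 4 14

Answer: 0 4 14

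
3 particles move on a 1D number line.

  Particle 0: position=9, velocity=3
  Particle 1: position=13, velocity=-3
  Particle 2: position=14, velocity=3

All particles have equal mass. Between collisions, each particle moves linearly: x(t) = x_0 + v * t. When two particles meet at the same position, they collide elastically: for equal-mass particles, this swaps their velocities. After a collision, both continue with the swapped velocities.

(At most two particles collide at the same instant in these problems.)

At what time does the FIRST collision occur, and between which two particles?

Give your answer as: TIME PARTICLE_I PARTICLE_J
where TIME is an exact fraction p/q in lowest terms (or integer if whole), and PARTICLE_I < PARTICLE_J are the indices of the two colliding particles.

Answer: 2/3 0 1

Derivation:
Pair (0,1): pos 9,13 vel 3,-3 -> gap=4, closing at 6/unit, collide at t=2/3
Pair (1,2): pos 13,14 vel -3,3 -> not approaching (rel speed -6 <= 0)
Earliest collision: t=2/3 between 0 and 1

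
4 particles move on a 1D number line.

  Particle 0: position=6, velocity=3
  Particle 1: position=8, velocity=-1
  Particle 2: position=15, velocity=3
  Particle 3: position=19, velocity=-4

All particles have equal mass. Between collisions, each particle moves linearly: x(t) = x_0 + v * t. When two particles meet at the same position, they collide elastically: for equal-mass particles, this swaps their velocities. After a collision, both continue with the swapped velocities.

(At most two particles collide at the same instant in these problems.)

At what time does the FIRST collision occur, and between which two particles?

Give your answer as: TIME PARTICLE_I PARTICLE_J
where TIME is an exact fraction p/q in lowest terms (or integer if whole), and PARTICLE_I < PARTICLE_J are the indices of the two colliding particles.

Pair (0,1): pos 6,8 vel 3,-1 -> gap=2, closing at 4/unit, collide at t=1/2
Pair (1,2): pos 8,15 vel -1,3 -> not approaching (rel speed -4 <= 0)
Pair (2,3): pos 15,19 vel 3,-4 -> gap=4, closing at 7/unit, collide at t=4/7
Earliest collision: t=1/2 between 0 and 1

Answer: 1/2 0 1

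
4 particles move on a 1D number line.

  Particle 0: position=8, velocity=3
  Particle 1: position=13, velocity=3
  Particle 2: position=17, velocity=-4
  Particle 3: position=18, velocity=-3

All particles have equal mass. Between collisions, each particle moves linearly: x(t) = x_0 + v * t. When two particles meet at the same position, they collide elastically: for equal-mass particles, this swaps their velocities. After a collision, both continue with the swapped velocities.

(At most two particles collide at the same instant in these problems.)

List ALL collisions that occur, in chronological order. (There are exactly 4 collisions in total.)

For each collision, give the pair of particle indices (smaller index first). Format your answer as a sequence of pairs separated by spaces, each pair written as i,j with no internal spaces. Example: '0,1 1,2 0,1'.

Collision at t=4/7: particles 1 and 2 swap velocities; positions: p0=68/7 p1=103/7 p2=103/7 p3=114/7; velocities now: v0=3 v1=-4 v2=3 v3=-3
Collision at t=5/6: particles 2 and 3 swap velocities; positions: p0=21/2 p1=41/3 p2=31/2 p3=31/2; velocities now: v0=3 v1=-4 v2=-3 v3=3
Collision at t=9/7: particles 0 and 1 swap velocities; positions: p0=83/7 p1=83/7 p2=99/7 p3=118/7; velocities now: v0=-4 v1=3 v2=-3 v3=3
Collision at t=5/3: particles 1 and 2 swap velocities; positions: p0=31/3 p1=13 p2=13 p3=18; velocities now: v0=-4 v1=-3 v2=3 v3=3

Answer: 1,2 2,3 0,1 1,2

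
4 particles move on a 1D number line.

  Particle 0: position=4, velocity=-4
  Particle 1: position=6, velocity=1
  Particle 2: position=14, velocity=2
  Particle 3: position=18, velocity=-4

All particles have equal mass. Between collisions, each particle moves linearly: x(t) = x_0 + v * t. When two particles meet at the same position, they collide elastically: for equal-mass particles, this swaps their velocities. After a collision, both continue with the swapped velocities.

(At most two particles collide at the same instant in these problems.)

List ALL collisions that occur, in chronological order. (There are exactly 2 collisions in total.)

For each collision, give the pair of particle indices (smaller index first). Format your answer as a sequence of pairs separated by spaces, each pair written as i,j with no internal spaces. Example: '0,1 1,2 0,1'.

Answer: 2,3 1,2

Derivation:
Collision at t=2/3: particles 2 and 3 swap velocities; positions: p0=4/3 p1=20/3 p2=46/3 p3=46/3; velocities now: v0=-4 v1=1 v2=-4 v3=2
Collision at t=12/5: particles 1 and 2 swap velocities; positions: p0=-28/5 p1=42/5 p2=42/5 p3=94/5; velocities now: v0=-4 v1=-4 v2=1 v3=2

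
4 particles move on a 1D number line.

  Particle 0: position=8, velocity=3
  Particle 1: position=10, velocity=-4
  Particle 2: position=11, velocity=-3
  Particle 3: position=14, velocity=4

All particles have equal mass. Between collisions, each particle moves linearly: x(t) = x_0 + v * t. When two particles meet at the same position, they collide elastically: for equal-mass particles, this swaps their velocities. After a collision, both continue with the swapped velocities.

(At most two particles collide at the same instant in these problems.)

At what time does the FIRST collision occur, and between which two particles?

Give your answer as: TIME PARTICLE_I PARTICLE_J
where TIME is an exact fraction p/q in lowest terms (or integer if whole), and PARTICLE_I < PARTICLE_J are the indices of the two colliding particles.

Pair (0,1): pos 8,10 vel 3,-4 -> gap=2, closing at 7/unit, collide at t=2/7
Pair (1,2): pos 10,11 vel -4,-3 -> not approaching (rel speed -1 <= 0)
Pair (2,3): pos 11,14 vel -3,4 -> not approaching (rel speed -7 <= 0)
Earliest collision: t=2/7 between 0 and 1

Answer: 2/7 0 1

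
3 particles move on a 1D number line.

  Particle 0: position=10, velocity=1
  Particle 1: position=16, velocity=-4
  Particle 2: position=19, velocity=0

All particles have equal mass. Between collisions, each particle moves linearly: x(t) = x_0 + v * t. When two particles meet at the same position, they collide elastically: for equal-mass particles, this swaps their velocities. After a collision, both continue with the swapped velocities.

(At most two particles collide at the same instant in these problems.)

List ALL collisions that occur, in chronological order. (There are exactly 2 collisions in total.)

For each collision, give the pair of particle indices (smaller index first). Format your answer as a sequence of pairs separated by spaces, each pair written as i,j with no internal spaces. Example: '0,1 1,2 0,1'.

Answer: 0,1 1,2

Derivation:
Collision at t=6/5: particles 0 and 1 swap velocities; positions: p0=56/5 p1=56/5 p2=19; velocities now: v0=-4 v1=1 v2=0
Collision at t=9: particles 1 and 2 swap velocities; positions: p0=-20 p1=19 p2=19; velocities now: v0=-4 v1=0 v2=1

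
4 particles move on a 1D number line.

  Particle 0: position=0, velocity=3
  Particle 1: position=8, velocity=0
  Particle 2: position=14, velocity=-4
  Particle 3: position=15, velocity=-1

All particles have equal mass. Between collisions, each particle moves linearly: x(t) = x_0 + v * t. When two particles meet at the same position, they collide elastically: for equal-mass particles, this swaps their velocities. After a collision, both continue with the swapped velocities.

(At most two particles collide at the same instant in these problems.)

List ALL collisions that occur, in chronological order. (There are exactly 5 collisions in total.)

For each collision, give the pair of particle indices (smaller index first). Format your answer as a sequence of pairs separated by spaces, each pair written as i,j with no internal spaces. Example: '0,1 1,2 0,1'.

Collision at t=3/2: particles 1 and 2 swap velocities; positions: p0=9/2 p1=8 p2=8 p3=27/2; velocities now: v0=3 v1=-4 v2=0 v3=-1
Collision at t=2: particles 0 and 1 swap velocities; positions: p0=6 p1=6 p2=8 p3=13; velocities now: v0=-4 v1=3 v2=0 v3=-1
Collision at t=8/3: particles 1 and 2 swap velocities; positions: p0=10/3 p1=8 p2=8 p3=37/3; velocities now: v0=-4 v1=0 v2=3 v3=-1
Collision at t=15/4: particles 2 and 3 swap velocities; positions: p0=-1 p1=8 p2=45/4 p3=45/4; velocities now: v0=-4 v1=0 v2=-1 v3=3
Collision at t=7: particles 1 and 2 swap velocities; positions: p0=-14 p1=8 p2=8 p3=21; velocities now: v0=-4 v1=-1 v2=0 v3=3

Answer: 1,2 0,1 1,2 2,3 1,2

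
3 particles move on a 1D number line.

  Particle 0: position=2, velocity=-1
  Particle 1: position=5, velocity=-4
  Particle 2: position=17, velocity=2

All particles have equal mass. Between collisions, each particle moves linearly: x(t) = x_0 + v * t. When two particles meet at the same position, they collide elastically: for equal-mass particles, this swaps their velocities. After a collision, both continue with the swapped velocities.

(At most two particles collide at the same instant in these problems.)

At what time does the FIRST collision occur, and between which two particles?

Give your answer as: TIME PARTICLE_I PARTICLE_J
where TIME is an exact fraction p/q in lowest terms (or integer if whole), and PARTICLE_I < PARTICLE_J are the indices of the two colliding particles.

Pair (0,1): pos 2,5 vel -1,-4 -> gap=3, closing at 3/unit, collide at t=1
Pair (1,2): pos 5,17 vel -4,2 -> not approaching (rel speed -6 <= 0)
Earliest collision: t=1 between 0 and 1

Answer: 1 0 1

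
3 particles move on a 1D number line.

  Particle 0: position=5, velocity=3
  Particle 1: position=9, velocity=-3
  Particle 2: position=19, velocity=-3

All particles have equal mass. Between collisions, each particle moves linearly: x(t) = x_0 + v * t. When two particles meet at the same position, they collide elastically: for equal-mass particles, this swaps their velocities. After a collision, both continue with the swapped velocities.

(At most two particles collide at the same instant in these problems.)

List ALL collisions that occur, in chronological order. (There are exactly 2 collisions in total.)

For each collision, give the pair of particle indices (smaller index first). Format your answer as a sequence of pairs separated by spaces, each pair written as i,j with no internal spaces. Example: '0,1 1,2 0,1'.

Answer: 0,1 1,2

Derivation:
Collision at t=2/3: particles 0 and 1 swap velocities; positions: p0=7 p1=7 p2=17; velocities now: v0=-3 v1=3 v2=-3
Collision at t=7/3: particles 1 and 2 swap velocities; positions: p0=2 p1=12 p2=12; velocities now: v0=-3 v1=-3 v2=3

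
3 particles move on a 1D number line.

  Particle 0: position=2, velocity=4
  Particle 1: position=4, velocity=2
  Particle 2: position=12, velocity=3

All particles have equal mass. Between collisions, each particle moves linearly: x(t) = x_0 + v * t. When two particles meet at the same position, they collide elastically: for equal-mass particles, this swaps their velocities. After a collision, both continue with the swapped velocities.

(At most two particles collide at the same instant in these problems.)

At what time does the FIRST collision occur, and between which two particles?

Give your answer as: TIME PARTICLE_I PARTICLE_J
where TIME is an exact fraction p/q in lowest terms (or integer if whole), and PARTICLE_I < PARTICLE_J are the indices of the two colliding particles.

Answer: 1 0 1

Derivation:
Pair (0,1): pos 2,4 vel 4,2 -> gap=2, closing at 2/unit, collide at t=1
Pair (1,2): pos 4,12 vel 2,3 -> not approaching (rel speed -1 <= 0)
Earliest collision: t=1 between 0 and 1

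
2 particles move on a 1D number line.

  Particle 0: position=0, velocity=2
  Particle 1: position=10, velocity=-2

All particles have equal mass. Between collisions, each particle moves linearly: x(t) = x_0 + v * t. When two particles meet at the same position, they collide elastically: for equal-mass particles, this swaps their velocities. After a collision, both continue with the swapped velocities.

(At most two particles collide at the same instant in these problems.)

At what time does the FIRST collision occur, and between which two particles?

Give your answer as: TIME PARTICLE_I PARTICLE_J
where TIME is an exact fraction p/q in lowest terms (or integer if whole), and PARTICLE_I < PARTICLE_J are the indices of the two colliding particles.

Pair (0,1): pos 0,10 vel 2,-2 -> gap=10, closing at 4/unit, collide at t=5/2
Earliest collision: t=5/2 between 0 and 1

Answer: 5/2 0 1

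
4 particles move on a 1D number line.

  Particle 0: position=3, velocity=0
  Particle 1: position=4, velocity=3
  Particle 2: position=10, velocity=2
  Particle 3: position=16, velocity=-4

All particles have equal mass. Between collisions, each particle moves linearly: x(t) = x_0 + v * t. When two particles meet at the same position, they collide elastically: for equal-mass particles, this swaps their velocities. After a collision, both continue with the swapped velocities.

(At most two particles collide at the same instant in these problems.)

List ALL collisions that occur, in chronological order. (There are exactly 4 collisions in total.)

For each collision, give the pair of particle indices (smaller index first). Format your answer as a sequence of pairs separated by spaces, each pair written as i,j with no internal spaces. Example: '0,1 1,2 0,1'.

Answer: 2,3 1,2 0,1 2,3

Derivation:
Collision at t=1: particles 2 and 3 swap velocities; positions: p0=3 p1=7 p2=12 p3=12; velocities now: v0=0 v1=3 v2=-4 v3=2
Collision at t=12/7: particles 1 and 2 swap velocities; positions: p0=3 p1=64/7 p2=64/7 p3=94/7; velocities now: v0=0 v1=-4 v2=3 v3=2
Collision at t=13/4: particles 0 and 1 swap velocities; positions: p0=3 p1=3 p2=55/4 p3=33/2; velocities now: v0=-4 v1=0 v2=3 v3=2
Collision at t=6: particles 2 and 3 swap velocities; positions: p0=-8 p1=3 p2=22 p3=22; velocities now: v0=-4 v1=0 v2=2 v3=3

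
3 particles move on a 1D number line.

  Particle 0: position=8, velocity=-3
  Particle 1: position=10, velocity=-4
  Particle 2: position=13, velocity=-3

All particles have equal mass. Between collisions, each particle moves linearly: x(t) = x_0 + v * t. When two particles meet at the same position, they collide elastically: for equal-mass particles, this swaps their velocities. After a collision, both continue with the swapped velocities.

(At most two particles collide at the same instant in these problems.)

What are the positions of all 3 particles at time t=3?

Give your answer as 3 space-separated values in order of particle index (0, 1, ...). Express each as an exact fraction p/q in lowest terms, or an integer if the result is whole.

Collision at t=2: particles 0 and 1 swap velocities; positions: p0=2 p1=2 p2=7; velocities now: v0=-4 v1=-3 v2=-3
Advance to t=3 (no further collisions before then); velocities: v0=-4 v1=-3 v2=-3; positions = -2 -1 4

Answer: -2 -1 4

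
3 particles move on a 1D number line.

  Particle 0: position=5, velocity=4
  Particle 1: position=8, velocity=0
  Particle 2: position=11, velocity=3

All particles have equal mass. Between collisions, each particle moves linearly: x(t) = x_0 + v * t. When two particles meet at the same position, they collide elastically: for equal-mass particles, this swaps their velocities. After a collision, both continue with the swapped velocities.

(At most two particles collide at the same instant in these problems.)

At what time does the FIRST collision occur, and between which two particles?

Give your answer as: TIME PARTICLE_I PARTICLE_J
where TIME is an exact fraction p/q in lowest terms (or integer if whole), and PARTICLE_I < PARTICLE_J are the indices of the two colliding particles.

Pair (0,1): pos 5,8 vel 4,0 -> gap=3, closing at 4/unit, collide at t=3/4
Pair (1,2): pos 8,11 vel 0,3 -> not approaching (rel speed -3 <= 0)
Earliest collision: t=3/4 between 0 and 1

Answer: 3/4 0 1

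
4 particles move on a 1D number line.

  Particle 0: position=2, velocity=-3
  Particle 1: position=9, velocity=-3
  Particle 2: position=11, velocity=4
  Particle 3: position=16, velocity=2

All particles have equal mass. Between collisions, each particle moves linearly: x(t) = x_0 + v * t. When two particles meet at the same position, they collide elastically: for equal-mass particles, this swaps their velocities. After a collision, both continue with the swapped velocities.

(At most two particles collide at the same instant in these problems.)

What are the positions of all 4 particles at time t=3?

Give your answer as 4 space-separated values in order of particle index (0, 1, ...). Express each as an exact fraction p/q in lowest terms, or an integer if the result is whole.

Answer: -7 0 22 23

Derivation:
Collision at t=5/2: particles 2 and 3 swap velocities; positions: p0=-11/2 p1=3/2 p2=21 p3=21; velocities now: v0=-3 v1=-3 v2=2 v3=4
Advance to t=3 (no further collisions before then); velocities: v0=-3 v1=-3 v2=2 v3=4; positions = -7 0 22 23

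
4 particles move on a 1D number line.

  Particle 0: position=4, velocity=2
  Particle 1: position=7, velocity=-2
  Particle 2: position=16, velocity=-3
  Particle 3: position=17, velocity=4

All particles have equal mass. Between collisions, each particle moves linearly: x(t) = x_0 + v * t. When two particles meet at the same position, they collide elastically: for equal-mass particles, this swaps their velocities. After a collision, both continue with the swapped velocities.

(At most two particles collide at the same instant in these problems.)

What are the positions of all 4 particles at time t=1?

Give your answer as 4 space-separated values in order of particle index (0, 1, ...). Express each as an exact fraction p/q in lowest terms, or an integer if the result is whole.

Answer: 5 6 13 21

Derivation:
Collision at t=3/4: particles 0 and 1 swap velocities; positions: p0=11/2 p1=11/2 p2=55/4 p3=20; velocities now: v0=-2 v1=2 v2=-3 v3=4
Advance to t=1 (no further collisions before then); velocities: v0=-2 v1=2 v2=-3 v3=4; positions = 5 6 13 21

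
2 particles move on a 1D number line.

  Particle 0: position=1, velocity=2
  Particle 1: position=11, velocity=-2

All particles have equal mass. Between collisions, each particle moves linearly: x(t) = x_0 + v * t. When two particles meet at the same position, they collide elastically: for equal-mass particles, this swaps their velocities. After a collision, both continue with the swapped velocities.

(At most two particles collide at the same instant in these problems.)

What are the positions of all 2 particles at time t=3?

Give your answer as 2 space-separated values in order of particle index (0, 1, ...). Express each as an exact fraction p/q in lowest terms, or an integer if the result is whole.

Collision at t=5/2: particles 0 and 1 swap velocities; positions: p0=6 p1=6; velocities now: v0=-2 v1=2
Advance to t=3 (no further collisions before then); velocities: v0=-2 v1=2; positions = 5 7

Answer: 5 7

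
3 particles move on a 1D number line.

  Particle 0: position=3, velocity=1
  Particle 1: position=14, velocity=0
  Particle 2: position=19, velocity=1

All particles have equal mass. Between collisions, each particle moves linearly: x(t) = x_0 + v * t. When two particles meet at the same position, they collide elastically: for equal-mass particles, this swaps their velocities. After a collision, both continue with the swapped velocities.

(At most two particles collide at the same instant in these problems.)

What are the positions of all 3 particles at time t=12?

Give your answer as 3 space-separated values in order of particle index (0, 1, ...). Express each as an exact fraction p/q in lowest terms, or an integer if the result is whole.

Answer: 14 15 31

Derivation:
Collision at t=11: particles 0 and 1 swap velocities; positions: p0=14 p1=14 p2=30; velocities now: v0=0 v1=1 v2=1
Advance to t=12 (no further collisions before then); velocities: v0=0 v1=1 v2=1; positions = 14 15 31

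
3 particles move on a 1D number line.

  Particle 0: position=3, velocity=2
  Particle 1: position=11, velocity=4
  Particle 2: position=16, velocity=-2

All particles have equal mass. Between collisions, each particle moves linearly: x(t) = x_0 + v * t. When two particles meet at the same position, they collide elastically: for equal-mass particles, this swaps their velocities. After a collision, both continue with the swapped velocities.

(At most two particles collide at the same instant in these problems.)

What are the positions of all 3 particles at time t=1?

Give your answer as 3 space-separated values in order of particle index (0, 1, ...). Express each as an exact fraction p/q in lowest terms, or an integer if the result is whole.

Collision at t=5/6: particles 1 and 2 swap velocities; positions: p0=14/3 p1=43/3 p2=43/3; velocities now: v0=2 v1=-2 v2=4
Advance to t=1 (no further collisions before then); velocities: v0=2 v1=-2 v2=4; positions = 5 14 15

Answer: 5 14 15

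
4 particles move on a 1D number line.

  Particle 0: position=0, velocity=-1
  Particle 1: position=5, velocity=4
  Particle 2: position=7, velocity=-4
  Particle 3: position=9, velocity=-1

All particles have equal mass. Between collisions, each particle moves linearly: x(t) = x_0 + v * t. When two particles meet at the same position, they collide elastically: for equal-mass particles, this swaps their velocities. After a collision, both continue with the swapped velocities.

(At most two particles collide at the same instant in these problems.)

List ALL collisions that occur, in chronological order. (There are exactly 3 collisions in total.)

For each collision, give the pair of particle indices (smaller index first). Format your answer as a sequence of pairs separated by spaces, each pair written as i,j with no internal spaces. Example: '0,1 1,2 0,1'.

Answer: 1,2 2,3 0,1

Derivation:
Collision at t=1/4: particles 1 and 2 swap velocities; positions: p0=-1/4 p1=6 p2=6 p3=35/4; velocities now: v0=-1 v1=-4 v2=4 v3=-1
Collision at t=4/5: particles 2 and 3 swap velocities; positions: p0=-4/5 p1=19/5 p2=41/5 p3=41/5; velocities now: v0=-1 v1=-4 v2=-1 v3=4
Collision at t=7/3: particles 0 and 1 swap velocities; positions: p0=-7/3 p1=-7/3 p2=20/3 p3=43/3; velocities now: v0=-4 v1=-1 v2=-1 v3=4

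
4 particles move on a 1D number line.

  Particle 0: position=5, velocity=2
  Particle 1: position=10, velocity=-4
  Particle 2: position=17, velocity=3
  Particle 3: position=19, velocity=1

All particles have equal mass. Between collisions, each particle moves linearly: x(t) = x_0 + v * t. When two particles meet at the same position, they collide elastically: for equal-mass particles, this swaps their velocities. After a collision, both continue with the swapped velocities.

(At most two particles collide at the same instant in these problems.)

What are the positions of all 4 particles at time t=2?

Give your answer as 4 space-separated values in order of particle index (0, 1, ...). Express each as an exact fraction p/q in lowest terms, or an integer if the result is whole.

Collision at t=5/6: particles 0 and 1 swap velocities; positions: p0=20/3 p1=20/3 p2=39/2 p3=119/6; velocities now: v0=-4 v1=2 v2=3 v3=1
Collision at t=1: particles 2 and 3 swap velocities; positions: p0=6 p1=7 p2=20 p3=20; velocities now: v0=-4 v1=2 v2=1 v3=3
Advance to t=2 (no further collisions before then); velocities: v0=-4 v1=2 v2=1 v3=3; positions = 2 9 21 23

Answer: 2 9 21 23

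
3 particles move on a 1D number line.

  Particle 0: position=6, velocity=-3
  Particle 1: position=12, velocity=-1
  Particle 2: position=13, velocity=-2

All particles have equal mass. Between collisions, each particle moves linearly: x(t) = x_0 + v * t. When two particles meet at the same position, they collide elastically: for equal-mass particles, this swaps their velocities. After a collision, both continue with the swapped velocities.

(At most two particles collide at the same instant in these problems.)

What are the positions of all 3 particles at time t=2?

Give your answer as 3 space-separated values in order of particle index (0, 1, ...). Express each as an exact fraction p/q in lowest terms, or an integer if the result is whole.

Answer: 0 9 10

Derivation:
Collision at t=1: particles 1 and 2 swap velocities; positions: p0=3 p1=11 p2=11; velocities now: v0=-3 v1=-2 v2=-1
Advance to t=2 (no further collisions before then); velocities: v0=-3 v1=-2 v2=-1; positions = 0 9 10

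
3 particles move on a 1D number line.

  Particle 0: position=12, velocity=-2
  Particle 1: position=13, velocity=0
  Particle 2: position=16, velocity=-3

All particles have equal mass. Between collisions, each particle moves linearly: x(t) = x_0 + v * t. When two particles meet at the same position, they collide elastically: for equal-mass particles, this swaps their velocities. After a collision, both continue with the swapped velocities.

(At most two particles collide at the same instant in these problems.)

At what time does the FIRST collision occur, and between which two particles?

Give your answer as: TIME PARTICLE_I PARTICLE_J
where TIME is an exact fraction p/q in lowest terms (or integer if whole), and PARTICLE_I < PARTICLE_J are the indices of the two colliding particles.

Pair (0,1): pos 12,13 vel -2,0 -> not approaching (rel speed -2 <= 0)
Pair (1,2): pos 13,16 vel 0,-3 -> gap=3, closing at 3/unit, collide at t=1
Earliest collision: t=1 between 1 and 2

Answer: 1 1 2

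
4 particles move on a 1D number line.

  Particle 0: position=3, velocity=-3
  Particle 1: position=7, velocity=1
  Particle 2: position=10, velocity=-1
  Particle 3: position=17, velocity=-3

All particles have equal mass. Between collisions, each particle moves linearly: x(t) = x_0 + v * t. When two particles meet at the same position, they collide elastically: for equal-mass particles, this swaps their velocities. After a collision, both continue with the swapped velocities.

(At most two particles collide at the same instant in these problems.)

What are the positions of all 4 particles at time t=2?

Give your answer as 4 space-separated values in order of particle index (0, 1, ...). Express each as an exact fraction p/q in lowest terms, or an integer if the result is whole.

Answer: -3 8 9 11

Derivation:
Collision at t=3/2: particles 1 and 2 swap velocities; positions: p0=-3/2 p1=17/2 p2=17/2 p3=25/2; velocities now: v0=-3 v1=-1 v2=1 v3=-3
Advance to t=2 (no further collisions before then); velocities: v0=-3 v1=-1 v2=1 v3=-3; positions = -3 8 9 11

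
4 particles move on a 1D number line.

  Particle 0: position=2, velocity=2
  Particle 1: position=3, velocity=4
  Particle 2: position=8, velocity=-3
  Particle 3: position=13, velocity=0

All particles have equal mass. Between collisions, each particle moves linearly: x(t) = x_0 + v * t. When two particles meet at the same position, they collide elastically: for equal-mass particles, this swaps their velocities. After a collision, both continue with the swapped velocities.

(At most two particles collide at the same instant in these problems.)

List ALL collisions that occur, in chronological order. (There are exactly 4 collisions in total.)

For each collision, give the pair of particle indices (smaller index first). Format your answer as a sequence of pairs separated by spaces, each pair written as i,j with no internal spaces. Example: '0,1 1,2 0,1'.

Collision at t=5/7: particles 1 and 2 swap velocities; positions: p0=24/7 p1=41/7 p2=41/7 p3=13; velocities now: v0=2 v1=-3 v2=4 v3=0
Collision at t=6/5: particles 0 and 1 swap velocities; positions: p0=22/5 p1=22/5 p2=39/5 p3=13; velocities now: v0=-3 v1=2 v2=4 v3=0
Collision at t=5/2: particles 2 and 3 swap velocities; positions: p0=1/2 p1=7 p2=13 p3=13; velocities now: v0=-3 v1=2 v2=0 v3=4
Collision at t=11/2: particles 1 and 2 swap velocities; positions: p0=-17/2 p1=13 p2=13 p3=25; velocities now: v0=-3 v1=0 v2=2 v3=4

Answer: 1,2 0,1 2,3 1,2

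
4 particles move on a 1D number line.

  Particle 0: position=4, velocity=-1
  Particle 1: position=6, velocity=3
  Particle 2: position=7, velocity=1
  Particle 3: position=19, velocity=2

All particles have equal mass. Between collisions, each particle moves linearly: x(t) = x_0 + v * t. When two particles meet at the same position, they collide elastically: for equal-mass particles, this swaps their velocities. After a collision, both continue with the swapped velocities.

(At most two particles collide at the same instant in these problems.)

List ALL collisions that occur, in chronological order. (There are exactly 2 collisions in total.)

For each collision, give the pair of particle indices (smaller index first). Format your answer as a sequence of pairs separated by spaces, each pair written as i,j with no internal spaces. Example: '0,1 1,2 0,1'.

Collision at t=1/2: particles 1 and 2 swap velocities; positions: p0=7/2 p1=15/2 p2=15/2 p3=20; velocities now: v0=-1 v1=1 v2=3 v3=2
Collision at t=13: particles 2 and 3 swap velocities; positions: p0=-9 p1=20 p2=45 p3=45; velocities now: v0=-1 v1=1 v2=2 v3=3

Answer: 1,2 2,3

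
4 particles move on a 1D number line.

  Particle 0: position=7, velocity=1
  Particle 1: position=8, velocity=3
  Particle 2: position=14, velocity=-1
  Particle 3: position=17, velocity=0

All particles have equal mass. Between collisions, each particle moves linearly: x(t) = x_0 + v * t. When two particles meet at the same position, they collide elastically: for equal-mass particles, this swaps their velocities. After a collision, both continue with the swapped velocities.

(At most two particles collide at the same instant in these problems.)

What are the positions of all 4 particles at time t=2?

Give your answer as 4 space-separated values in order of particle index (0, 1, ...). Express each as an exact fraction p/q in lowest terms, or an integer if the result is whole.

Collision at t=3/2: particles 1 and 2 swap velocities; positions: p0=17/2 p1=25/2 p2=25/2 p3=17; velocities now: v0=1 v1=-1 v2=3 v3=0
Advance to t=2 (no further collisions before then); velocities: v0=1 v1=-1 v2=3 v3=0; positions = 9 12 14 17

Answer: 9 12 14 17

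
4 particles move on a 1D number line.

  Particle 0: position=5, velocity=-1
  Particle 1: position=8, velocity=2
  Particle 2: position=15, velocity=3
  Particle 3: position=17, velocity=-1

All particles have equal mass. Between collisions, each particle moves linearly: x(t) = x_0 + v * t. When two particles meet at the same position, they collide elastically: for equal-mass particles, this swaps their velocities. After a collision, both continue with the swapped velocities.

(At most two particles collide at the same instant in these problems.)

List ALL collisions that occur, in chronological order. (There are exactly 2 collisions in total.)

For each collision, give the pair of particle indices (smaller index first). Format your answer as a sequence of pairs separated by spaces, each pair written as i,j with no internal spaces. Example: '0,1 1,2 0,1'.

Collision at t=1/2: particles 2 and 3 swap velocities; positions: p0=9/2 p1=9 p2=33/2 p3=33/2; velocities now: v0=-1 v1=2 v2=-1 v3=3
Collision at t=3: particles 1 and 2 swap velocities; positions: p0=2 p1=14 p2=14 p3=24; velocities now: v0=-1 v1=-1 v2=2 v3=3

Answer: 2,3 1,2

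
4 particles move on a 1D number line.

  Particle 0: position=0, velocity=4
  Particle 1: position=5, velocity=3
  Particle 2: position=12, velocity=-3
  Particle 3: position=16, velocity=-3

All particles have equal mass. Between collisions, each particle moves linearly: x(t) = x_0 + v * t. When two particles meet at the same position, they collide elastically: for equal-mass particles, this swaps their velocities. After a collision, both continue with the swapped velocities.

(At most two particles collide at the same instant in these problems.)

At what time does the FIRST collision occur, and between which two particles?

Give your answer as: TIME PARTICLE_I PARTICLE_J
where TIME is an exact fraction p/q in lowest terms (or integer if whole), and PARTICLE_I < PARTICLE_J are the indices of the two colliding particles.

Answer: 7/6 1 2

Derivation:
Pair (0,1): pos 0,5 vel 4,3 -> gap=5, closing at 1/unit, collide at t=5
Pair (1,2): pos 5,12 vel 3,-3 -> gap=7, closing at 6/unit, collide at t=7/6
Pair (2,3): pos 12,16 vel -3,-3 -> not approaching (rel speed 0 <= 0)
Earliest collision: t=7/6 between 1 and 2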